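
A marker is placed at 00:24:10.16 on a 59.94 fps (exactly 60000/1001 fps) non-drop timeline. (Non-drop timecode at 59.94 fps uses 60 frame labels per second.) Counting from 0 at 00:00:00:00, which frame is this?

Total seconds to the label: (0 × 3600 + 24 × 60 + 10) = 1450.
Frame index = 1450 × 60 + 16 = 87016.

87016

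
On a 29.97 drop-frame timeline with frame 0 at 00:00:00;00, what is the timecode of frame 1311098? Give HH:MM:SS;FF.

Ten DF minutes hold 17982 frames, so frame 1311098 lies in block 72 (frames 1294704–1312685) with 16394 frames into that block.
The block's first minute is 1800 frames and the rest 1798 each; 16394 frames reaches minute 9, so 72 × 18 + 9 × 2 = 1314 labels have been skipped so far.
Adding those back, label number 1311098 + 1314 = 1312412 at 30 labels/s is 43747 s + 2 f = 12 h 9 min 7 s frame 2, i.e. 12:09:07;02.

12:09:07;02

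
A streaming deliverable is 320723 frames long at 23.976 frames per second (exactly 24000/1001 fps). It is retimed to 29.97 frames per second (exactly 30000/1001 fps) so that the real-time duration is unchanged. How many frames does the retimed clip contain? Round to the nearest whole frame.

400904 frames

Frames at target rate = 320723 × (30000/1001) / (24000/1001) = 1603615/4 ≈ 400903.750.
Nearest whole frame: 400904.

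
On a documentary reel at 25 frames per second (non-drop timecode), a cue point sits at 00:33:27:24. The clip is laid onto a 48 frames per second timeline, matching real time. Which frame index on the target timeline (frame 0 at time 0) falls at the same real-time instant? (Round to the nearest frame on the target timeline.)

Source frame index: (0×3600 + 33×60 + 27) × 25 + 24 = 50199.
Real time: 50199 / (25) = 50199/25 s.
Target frame: (50199/25) × (48) = 2409552/25 ≈ 96382.080 → 96382.

frame 96382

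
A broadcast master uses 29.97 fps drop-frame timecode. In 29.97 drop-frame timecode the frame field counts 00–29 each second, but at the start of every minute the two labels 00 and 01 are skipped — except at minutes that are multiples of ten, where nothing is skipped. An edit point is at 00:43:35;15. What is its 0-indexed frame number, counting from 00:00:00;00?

As if non-drop at 30 labels/s: (0 × 3600 + 43 × 60 + 35) × 30 + 15 = 78465.
Minute boundaries passed: 43; those not divisible by 10: 43 − 4 = 39; dropped labels = 2 × 39 = 78.
Actual frame index = 78465 − 78 = 78387.

78387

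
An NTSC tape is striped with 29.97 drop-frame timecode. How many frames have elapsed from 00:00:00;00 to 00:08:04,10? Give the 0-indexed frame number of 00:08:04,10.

14514

As if non-drop at 30 labels/s: (0 × 3600 + 8 × 60 + 4) × 30 + 10 = 14530.
Minute boundaries passed: 8; those not divisible by 10: 8 − 0 = 8; dropped labels = 2 × 8 = 16.
Actual frame index = 14530 − 16 = 14514.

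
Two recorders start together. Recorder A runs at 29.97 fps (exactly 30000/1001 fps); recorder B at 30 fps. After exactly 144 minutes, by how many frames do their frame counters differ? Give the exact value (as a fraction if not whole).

259200/1001 frames

144 min = 8640 s.
A emits 30000/1001 × 8640 = 259200000/1001 frames; B emits 30 × 8640 = 259200.
Difference = 259200/1001 frames (≈ 258.9411); B is ahead of A.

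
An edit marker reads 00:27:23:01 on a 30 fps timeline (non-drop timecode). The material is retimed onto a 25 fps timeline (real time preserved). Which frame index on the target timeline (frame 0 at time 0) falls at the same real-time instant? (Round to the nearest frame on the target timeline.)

Source frame index: (0×3600 + 27×60 + 23) × 30 + 1 = 49291.
Real time: 49291 / (30) = 49291/30 s.
Target frame: (49291/30) × (25) = 246455/6 ≈ 41075.833 → 41076.

frame 41076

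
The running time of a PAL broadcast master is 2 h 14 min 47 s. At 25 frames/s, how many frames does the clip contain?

2 h 14 min 47 s = 8087 s.
Frames = 8087 × 25 = 202175.

202175 frames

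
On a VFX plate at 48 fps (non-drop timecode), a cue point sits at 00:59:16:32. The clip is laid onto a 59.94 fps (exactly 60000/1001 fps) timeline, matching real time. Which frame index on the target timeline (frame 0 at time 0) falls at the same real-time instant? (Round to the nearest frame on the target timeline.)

frame 213187

Source frame index: (0×3600 + 59×60 + 16) × 48 + 32 = 170720.
Real time: 170720 / (48) = 10670/3 s.
Target frame: (10670/3) × (60000/1001) = 19400000/91 ≈ 213186.813 → 213187.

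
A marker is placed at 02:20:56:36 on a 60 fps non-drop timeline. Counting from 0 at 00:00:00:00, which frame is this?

Total seconds to the label: (2 × 3600 + 20 × 60 + 56) = 8456.
Frame index = 8456 × 60 + 36 = 507396.

507396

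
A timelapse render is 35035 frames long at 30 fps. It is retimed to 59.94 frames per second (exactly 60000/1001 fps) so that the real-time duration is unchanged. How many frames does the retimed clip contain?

Target frames = source frames × (target rate / source rate) = 35035 × (60000/1001)/(30) = 35035 × 2000/1001 = 70000.

70000 frames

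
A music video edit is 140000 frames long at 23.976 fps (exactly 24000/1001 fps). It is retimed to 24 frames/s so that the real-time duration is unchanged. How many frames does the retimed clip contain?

140140 frames

Target frames = source frames × (target rate / source rate) = 140000 × (24)/(24000/1001) = 140000 × 1001/1000 = 140140.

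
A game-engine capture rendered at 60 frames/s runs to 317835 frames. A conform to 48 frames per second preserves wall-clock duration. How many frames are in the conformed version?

254268 frames

Target frames = source frames × (target rate / source rate) = 317835 × (48)/(60) = 317835 × 4/5 = 254268.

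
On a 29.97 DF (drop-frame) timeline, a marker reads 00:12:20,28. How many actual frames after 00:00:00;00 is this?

As if non-drop at 30 labels/s: (0 × 3600 + 12 × 60 + 20) × 30 + 28 = 22228.
Minute boundaries passed: 12; those not divisible by 10: 12 − 1 = 11; dropped labels = 2 × 11 = 22.
Actual frame index = 22228 − 22 = 22206.

22206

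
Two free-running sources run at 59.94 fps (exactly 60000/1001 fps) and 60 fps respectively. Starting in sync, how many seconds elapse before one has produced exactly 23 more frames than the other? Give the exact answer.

The gap grows by |60 − 60000/1001| = 60/1001 frames per second.
Time for a 23-frame gap: 23 ÷ (60/1001) = 23023/60 s.

23023/60 seconds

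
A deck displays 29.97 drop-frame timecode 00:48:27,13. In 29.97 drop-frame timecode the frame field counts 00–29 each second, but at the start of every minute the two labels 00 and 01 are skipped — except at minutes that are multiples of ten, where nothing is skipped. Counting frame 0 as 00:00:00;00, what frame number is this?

87135

Complete 10-minute blocks: 4, each 17982 frames → 71928.
Remaining 8 whole minutes in the current block: 1800 + 7 × 1798 = 14386 frames.
Within the current minute: 27 × 30 + 13 − 2 = 821 (labels ;00/;01 skipped at this minute). Total = 71928 + 14386 + 821 = 87135.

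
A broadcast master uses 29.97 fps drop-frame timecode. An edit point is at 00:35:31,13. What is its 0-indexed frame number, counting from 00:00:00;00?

63879

Complete 10-minute blocks: 3, each 17982 frames → 53946.
Remaining 5 whole minutes in the current block: 1800 + 4 × 1798 = 8992 frames.
Within the current minute: 31 × 30 + 13 − 2 = 941 (labels ;00/;01 skipped at this minute). Total = 53946 + 8992 + 941 = 63879.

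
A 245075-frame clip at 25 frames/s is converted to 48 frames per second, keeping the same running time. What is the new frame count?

Target frames = source frames × (target rate / source rate) = 245075 × (48)/(25) = 245075 × 48/25 = 470544.

470544 frames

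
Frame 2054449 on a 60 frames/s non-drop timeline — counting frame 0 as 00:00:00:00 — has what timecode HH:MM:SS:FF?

09:30:40:49

2054449 ÷ 60 = 34240 full seconds, remainder 49 frames.
34240 s = 9 h 30 min 40 s.
Timecode: 09:30:40:49.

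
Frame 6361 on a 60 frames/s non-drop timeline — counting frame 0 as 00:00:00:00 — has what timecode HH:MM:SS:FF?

00:01:46:01

6361 ÷ 60 = 106 full seconds, remainder 1 frame.
106 s = 0 h 1 min 46 s.
Timecode: 00:01:46:01.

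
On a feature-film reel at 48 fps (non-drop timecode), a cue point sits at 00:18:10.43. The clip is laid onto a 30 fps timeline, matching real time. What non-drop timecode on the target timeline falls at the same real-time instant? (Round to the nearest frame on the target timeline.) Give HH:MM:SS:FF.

Source frame index: (0×3600 + 18×60 + 10) × 48 + 43 = 52363.
Real time: 52363 / (48) = 52363/48 s.
Target frame: (52363/48) × (30) = 261815/8 ≈ 32726.875 → 32727.
At 30 labels/s: frame 32727 → 00:18:10:27.

00:18:10:27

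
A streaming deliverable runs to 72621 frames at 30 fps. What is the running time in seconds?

2420.7 seconds

Running time = 72621 / (30) = 2420.7 s.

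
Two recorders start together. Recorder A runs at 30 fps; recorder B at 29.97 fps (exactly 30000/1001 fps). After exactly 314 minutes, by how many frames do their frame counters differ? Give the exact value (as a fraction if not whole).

314 min = 18840 s.
A emits 30 × 18840 = 565200 frames; B emits 30000/1001 × 18840 = 565200000/1001.
Difference = 565200/1001 frames (≈ 564.6354); B is behind A.

565200/1001 frames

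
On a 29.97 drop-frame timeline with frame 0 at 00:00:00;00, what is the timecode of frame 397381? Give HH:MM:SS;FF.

03:40:59;07

Ten DF minutes hold 17982 frames, so frame 397381 lies in block 22 (frames 395604–413585) with 1777 frames into that block.
The block's first minute is 1800 frames and the rest 1798 each; 1777 frames reaches minute 0, so 22 × 18 + 0 × 2 = 396 labels have been skipped so far.
Adding those back, label number 397381 + 396 = 397777 at 30 labels/s is 13259 s + 7 f = 3 h 40 min 59 s frame 7, i.e. 03:40:59;07.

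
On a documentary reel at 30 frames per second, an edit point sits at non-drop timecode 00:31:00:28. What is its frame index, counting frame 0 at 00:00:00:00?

Total seconds to the label: (0 × 3600 + 31 × 60 + 0) = 1860.
Frame index = 1860 × 30 + 28 = 55828.

frame 55828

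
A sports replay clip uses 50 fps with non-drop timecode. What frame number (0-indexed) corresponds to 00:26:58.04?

80904

Total seconds to the label: (0 × 3600 + 26 × 60 + 58) = 1618.
Frame index = 1618 × 50 + 4 = 80904.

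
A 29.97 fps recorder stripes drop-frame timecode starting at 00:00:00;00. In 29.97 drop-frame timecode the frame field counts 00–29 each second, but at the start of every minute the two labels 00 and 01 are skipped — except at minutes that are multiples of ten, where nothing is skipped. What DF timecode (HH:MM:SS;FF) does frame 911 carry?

Each 10-minute DF block holds 10 × 60 × 30 − 9 × 2 = 17982 frames. 911 ÷ 17982 → 0 full blocks, remainder 911.
Within the partial block the first minute is 1800 frames and each further minute 1798, so 0 further minute boundaries passed. Total skipped labels = 18 × 0 + 2 × 0 = 0.
Non-drop label index = 911 + 0 = 911; at 30 labels/s that is 00:00:30:11, i.e. DF 00:00:30;11.

00:00:30;11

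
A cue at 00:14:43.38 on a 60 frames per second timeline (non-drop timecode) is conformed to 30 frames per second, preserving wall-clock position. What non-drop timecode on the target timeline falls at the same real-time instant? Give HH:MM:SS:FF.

Source frame index: (0×3600 + 14×60 + 43) × 60 + 38 = 53018.
Real time: 53018 / (60) = 26509/30 s.
Target frame: (26509/30) × (30) = 26509.
At 30 labels/s: frame 26509 → 00:14:43:19.

00:14:43:19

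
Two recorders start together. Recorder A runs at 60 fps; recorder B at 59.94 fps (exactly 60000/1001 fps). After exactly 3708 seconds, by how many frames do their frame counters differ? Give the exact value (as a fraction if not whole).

222480/1001 frames

A emits 60 × 3708 = 222480 frames; B emits 60000/1001 × 3708 = 222480000/1001.
Difference = 222480/1001 frames (≈ 222.2577); B is behind A.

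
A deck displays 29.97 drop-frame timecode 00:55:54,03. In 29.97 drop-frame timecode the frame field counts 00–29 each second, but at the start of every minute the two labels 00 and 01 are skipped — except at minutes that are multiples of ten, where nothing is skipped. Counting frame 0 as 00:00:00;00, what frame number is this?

100523

Complete 10-minute blocks: 5, each 17982 frames → 89910.
Remaining 5 whole minutes in the current block: 1800 + 4 × 1798 = 8992 frames.
Within the current minute: 54 × 30 + 3 − 2 = 1621 (labels ;00/;01 skipped at this minute). Total = 89910 + 8992 + 1621 = 100523.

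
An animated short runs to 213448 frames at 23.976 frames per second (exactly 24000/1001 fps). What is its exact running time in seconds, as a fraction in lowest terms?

Running time = 213448 ÷ (24000/1001) = 213448 × 1001/24000 = 26707681/3000 s.

26707681/3000 seconds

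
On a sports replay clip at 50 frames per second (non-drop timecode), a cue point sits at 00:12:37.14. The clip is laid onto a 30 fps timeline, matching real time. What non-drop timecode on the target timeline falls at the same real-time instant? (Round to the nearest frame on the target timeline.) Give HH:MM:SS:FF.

00:12:37:08

Source frame index: (0×3600 + 12×60 + 37) × 50 + 14 = 37864.
Real time: 37864 / (50) = 18932/25 s.
Target frame: (18932/25) × (30) = 113592/5 ≈ 22718.400 → 22718.
At 30 labels/s: frame 22718 → 00:12:37:08.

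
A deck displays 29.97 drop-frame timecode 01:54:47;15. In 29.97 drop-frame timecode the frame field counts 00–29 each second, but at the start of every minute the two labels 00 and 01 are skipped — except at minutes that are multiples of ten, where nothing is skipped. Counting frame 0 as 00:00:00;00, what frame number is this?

As if non-drop at 30 labels/s: (1 × 3600 + 54 × 60 + 47) × 30 + 15 = 206625.
Minute boundaries passed: 114; those not divisible by 10: 114 − 11 = 103; dropped labels = 2 × 103 = 206.
Actual frame index = 206625 − 206 = 206419.

206419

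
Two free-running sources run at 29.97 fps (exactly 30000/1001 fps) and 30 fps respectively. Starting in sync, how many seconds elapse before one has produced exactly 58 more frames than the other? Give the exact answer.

29029/15 seconds

The gap grows by |30 − 30000/1001| = 30/1001 frames per second.
Time for a 58-frame gap: 58 ÷ (30/1001) = 29029/15 s.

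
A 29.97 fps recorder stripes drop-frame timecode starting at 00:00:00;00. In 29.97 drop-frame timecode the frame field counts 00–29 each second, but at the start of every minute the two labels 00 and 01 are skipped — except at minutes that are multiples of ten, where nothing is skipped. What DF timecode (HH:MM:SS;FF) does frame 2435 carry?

00:01:21;07

Ten DF minutes hold 17982 frames, so frame 2435 lies in block 0 (frames 0–17981) with 2435 frames into that block.
The block's first minute is 1800 frames and the rest 1798 each; 2435 frames reaches minute 1, so 0 × 18 + 1 × 2 = 2 labels have been skipped so far.
Adding those back, label number 2435 + 2 = 2437 at 30 labels/s is 81 s + 7 f = 0 h 1 min 21 s frame 7, i.e. 00:01:21;07.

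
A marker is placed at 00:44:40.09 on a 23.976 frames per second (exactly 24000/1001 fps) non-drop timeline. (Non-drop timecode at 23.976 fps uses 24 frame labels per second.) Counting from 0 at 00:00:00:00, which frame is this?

Total seconds to the label: (0 × 3600 + 44 × 60 + 40) = 2680.
Frame index = 2680 × 24 + 9 = 64329.

64329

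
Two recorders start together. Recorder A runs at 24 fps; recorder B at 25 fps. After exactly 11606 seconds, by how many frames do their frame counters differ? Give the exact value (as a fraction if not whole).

11606 frames

A emits 24 × 11606 = 278544 frames; B emits 25 × 11606 = 290150.
Difference = 11606 frames; B is ahead of A.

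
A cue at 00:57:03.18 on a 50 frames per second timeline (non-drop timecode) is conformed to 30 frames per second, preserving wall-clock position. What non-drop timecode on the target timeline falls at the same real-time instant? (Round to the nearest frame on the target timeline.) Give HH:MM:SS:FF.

00:57:03:11

Source frame index: (0×3600 + 57×60 + 3) × 50 + 18 = 171168.
Real time: 171168 / (50) = 85584/25 s.
Target frame: (85584/25) × (30) = 513504/5 ≈ 102700.800 → 102701.
At 30 labels/s: frame 102701 → 00:57:03:11.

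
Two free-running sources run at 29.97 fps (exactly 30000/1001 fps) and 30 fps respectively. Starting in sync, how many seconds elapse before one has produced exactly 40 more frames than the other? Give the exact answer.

The gap grows by |30 − 30000/1001| = 30/1001 frames per second.
Time for a 40-frame gap: 40 ÷ (30/1001) = 4004/3 s.

4004/3 seconds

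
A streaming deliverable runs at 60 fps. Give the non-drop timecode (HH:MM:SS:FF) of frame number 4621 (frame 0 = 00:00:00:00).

4621 ÷ 60 = 77 full seconds, remainder 1 frame.
77 s = 0 h 1 min 17 s.
Timecode: 00:01:17:01.

00:01:17:01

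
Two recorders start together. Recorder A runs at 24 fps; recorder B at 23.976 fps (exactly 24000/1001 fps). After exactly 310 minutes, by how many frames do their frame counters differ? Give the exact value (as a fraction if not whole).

310 min = 18600 s.
A emits 24 × 18600 = 446400 frames; B emits 24000/1001 × 18600 = 446400000/1001.
Difference = 446400/1001 frames (≈ 445.9540); B is behind A.

446400/1001 frames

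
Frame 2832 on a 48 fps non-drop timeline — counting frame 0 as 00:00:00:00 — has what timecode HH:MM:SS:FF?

2832 ÷ 48 = 59 full seconds, remainder 0 frames.
59 s = 0 h 0 min 59 s.
Timecode: 00:00:59:00.

00:00:59:00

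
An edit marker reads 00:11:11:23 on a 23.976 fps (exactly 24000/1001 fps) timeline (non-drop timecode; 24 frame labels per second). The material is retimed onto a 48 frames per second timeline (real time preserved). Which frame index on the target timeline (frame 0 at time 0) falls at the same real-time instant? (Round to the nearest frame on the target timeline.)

frame 32286

Source frame index: (0×3600 + 11×60 + 11) × 24 + 23 = 16127.
Real time: 16127 / (24000/1001) = 16143127/24000 s.
Target frame: (16143127/24000) × (48) = 16143127/500 ≈ 32286.254 → 32286.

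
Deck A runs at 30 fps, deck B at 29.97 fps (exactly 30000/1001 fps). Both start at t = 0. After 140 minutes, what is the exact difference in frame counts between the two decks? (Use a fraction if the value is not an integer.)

140 min = 8400 s.
A emits 30 × 8400 = 252000 frames; B emits 30000/1001 × 8400 = 36000000/143.
Difference = 36000/143 frames (≈ 251.7483); B is behind A.

36000/143 frames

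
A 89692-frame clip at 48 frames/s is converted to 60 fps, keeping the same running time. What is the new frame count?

112115 frames

Target frames = source frames × (target rate / source rate) = 89692 × (60)/(48) = 89692 × 5/4 = 112115.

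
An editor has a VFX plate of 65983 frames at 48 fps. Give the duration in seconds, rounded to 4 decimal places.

Running time = 65983 × 1/48 = 65983/48 s ≈ 1374.6458 s.

1374.6458 seconds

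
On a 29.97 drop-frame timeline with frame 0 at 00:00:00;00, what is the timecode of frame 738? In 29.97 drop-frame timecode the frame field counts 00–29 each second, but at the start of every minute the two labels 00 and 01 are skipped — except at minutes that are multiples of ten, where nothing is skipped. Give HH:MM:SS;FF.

Ten DF minutes hold 17982 frames, so frame 738 lies in block 0 (frames 0–17981) with 738 frames into that block.
The block's first minute is 1800 frames and the rest 1798 each; 738 frames reaches minute 0, so 0 × 18 + 0 × 2 = 0 labels have been skipped so far.
Adding those back, label number 738 + 0 = 738 at 30 labels/s is 24 s + 18 f = 0 h 0 min 24 s frame 18, i.e. 00:00:24;18.

00:00:24;18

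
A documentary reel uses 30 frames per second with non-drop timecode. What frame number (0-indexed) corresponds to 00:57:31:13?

frame 103543

Total seconds to the label: (0 × 3600 + 57 × 60 + 31) = 3451.
Frame index = 3451 × 30 + 13 = 103543.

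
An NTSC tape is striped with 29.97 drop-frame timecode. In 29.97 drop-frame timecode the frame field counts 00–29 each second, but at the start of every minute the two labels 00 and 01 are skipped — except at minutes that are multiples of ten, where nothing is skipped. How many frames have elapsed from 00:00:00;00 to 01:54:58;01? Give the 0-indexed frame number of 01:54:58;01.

206735

Complete 10-minute blocks: 11, each 17982 frames → 197802.
Remaining 4 whole minutes in the current block: 1800 + 3 × 1798 = 7194 frames.
Within the current minute: 58 × 30 + 1 − 2 = 1739 (labels ;00/;01 skipped at this minute). Total = 197802 + 7194 + 1739 = 206735.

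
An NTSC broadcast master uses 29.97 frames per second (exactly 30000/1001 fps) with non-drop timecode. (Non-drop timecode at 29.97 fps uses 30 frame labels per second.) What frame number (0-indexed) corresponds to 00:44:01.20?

Total seconds to the label: (0 × 3600 + 44 × 60 + 1) = 2641.
Frame index = 2641 × 30 + 20 = 79250.

79250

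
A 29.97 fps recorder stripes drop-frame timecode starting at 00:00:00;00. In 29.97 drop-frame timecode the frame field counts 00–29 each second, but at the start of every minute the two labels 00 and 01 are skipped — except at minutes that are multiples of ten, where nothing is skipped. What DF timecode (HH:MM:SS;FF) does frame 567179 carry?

05:15:24;27

Ten DF minutes hold 17982 frames, so frame 567179 lies in block 31 (frames 557442–575423) with 9737 frames into that block.
The block's first minute is 1800 frames and the rest 1798 each; 9737 frames reaches minute 5, so 31 × 18 + 5 × 2 = 568 labels have been skipped so far.
Adding those back, label number 567179 + 568 = 567747 at 30 labels/s is 18924 s + 27 f = 5 h 15 min 24 s frame 27, i.e. 05:15:24;27.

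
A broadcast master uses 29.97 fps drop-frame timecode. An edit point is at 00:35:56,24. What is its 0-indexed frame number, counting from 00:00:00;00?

64640

As if non-drop at 30 labels/s: (0 × 3600 + 35 × 60 + 56) × 30 + 24 = 64704.
Minute boundaries passed: 35; those not divisible by 10: 35 − 3 = 32; dropped labels = 2 × 32 = 64.
Actual frame index = 64704 − 64 = 64640.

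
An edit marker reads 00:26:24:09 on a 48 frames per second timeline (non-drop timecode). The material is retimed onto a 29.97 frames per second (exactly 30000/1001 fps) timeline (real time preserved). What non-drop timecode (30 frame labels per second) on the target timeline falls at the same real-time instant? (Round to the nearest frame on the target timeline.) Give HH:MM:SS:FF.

Source frame index: (0×3600 + 26×60 + 24) × 48 + 9 = 76041.
Real time: 76041 / (48) = 25347/16 s.
Target frame: (25347/16) × (30000/1001) = 6789375/143 ≈ 47478.147 → 47478.
At 30 labels/s: frame 47478 → 00:26:22:18.

00:26:22:18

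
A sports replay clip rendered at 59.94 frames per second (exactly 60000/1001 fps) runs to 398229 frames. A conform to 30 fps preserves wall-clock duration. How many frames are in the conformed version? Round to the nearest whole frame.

Frames at target rate = 398229 × (30) / (60000/1001) = 398627229/2000 ≈ 199313.614.
Nearest whole frame: 199314.

199314 frames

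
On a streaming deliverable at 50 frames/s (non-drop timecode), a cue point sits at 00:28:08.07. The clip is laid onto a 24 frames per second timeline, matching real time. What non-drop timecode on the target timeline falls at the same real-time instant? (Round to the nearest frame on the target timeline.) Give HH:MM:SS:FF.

Source frame index: (0×3600 + 28×60 + 8) × 50 + 7 = 84407.
Real time: 84407 / (50) = 84407/50 s.
Target frame: (84407/50) × (24) = 1012884/25 ≈ 40515.360 → 40515.
At 24 labels/s: frame 40515 → 00:28:08:03.

00:28:08:03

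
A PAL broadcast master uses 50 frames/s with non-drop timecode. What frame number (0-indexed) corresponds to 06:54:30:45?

Total seconds to the label: (6 × 3600 + 54 × 60 + 30) = 24870.
Frame index = 24870 × 50 + 45 = 1243545.

frame 1243545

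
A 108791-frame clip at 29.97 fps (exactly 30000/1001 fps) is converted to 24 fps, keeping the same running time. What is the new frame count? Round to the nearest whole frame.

Frames at target rate = 108791 × (24) / (30000/1001) = 108899791/1250 ≈ 87119.833.
Nearest whole frame: 87120.

87120 frames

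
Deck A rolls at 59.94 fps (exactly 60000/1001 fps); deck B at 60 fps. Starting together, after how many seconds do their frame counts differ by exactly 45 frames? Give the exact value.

750.75 seconds

The gap grows by |60 − 60000/1001| = 60/1001 frames per second.
Time for a 45-frame gap: 45 ÷ (60/1001) = 750.75 s.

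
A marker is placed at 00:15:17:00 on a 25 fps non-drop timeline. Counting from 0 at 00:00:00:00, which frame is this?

Total seconds to the label: (0 × 3600 + 15 × 60 + 17) = 917.
Frame index = 917 × 25 + 0 = 22925.

22925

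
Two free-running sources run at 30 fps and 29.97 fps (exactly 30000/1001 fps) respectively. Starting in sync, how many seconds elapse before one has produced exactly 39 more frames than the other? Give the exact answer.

1301.3 seconds

The gap grows by |30000/1001 − 30| = 30/1001 frames per second.
Time for a 39-frame gap: 39 ÷ (30/1001) = 1301.3 s.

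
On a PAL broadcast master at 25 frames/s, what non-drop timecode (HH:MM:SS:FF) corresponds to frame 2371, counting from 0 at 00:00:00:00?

00:01:34:21

2371 ÷ 25 = 94 full seconds, remainder 21 frames.
94 s = 0 h 1 min 34 s.
Timecode: 00:01:34:21.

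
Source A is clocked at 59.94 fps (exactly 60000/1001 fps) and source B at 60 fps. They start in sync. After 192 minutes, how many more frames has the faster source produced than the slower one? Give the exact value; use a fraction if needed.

691200/1001 frames

192 min = 11520 s.
A emits 60000/1001 × 11520 = 691200000/1001 frames; B emits 60 × 11520 = 691200.
Difference = 691200/1001 frames (≈ 690.5095); B is ahead of A.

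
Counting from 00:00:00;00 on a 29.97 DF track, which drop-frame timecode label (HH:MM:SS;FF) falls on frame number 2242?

Ten DF minutes hold 17982 frames, so frame 2242 lies in block 0 (frames 0–17981) with 2242 frames into that block.
The block's first minute is 1800 frames and the rest 1798 each; 2242 frames reaches minute 1, so 0 × 18 + 1 × 2 = 2 labels have been skipped so far.
Adding those back, label number 2242 + 2 = 2244 at 30 labels/s is 74 s + 24 f = 0 h 1 min 14 s frame 24, i.e. 00:01:14;24.

00:01:14;24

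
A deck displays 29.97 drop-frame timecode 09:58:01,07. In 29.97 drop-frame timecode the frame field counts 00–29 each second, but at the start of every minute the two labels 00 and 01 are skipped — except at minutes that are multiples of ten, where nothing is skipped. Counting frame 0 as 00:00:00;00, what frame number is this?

Complete 10-minute blocks: 59, each 17982 frames → 1060938.
Remaining 8 whole minutes in the current block: 1800 + 7 × 1798 = 14386 frames.
Within the current minute: 1 × 30 + 7 − 2 = 35 (labels ;00/;01 skipped at this minute). Total = 1060938 + 14386 + 35 = 1075359.

1075359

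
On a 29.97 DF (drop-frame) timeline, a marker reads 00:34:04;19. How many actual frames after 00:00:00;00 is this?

61277

Complete 10-minute blocks: 3, each 17982 frames → 53946.
Remaining 4 whole minutes in the current block: 1800 + 3 × 1798 = 7194 frames.
Within the current minute: 4 × 30 + 19 − 2 = 137 (labels ;00/;01 skipped at this minute). Total = 53946 + 7194 + 137 = 61277.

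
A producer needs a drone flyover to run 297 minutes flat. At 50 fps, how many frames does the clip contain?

297 min = 17820 s.
Frames = 17820 × 50 = 891000.

891000 frames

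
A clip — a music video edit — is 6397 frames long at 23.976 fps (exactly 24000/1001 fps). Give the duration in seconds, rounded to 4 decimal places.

Running time = 6397 × 1001/24000 = 6403397/24000 s ≈ 266.8082 s.

266.8082 seconds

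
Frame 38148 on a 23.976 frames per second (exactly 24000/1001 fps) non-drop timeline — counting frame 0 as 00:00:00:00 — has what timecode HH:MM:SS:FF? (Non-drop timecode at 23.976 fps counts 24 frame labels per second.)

00:26:29:12

38148 ÷ 24 = 1589 full seconds, remainder 12 frames.
1589 s = 0 h 26 min 29 s.
Timecode: 00:26:29:12.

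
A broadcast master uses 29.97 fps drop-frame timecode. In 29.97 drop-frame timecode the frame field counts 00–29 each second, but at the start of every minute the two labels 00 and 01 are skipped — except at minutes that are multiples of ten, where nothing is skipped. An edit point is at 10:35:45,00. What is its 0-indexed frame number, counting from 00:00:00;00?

1143206

Complete 10-minute blocks: 63, each 17982 frames → 1132866.
Remaining 5 whole minutes in the current block: 1800 + 4 × 1798 = 8992 frames.
Within the current minute: 45 × 30 + 0 − 2 = 1348 (labels ;00/;01 skipped at this minute). Total = 1132866 + 8992 + 1348 = 1143206.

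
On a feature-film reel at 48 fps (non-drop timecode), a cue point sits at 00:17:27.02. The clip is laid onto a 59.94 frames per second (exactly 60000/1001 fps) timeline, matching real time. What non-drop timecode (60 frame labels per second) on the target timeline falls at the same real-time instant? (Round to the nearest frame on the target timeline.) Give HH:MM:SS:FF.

00:17:26:00

Source frame index: (0×3600 + 17×60 + 27) × 48 + 2 = 50258.
Real time: 50258 / (48) = 25129/24 s.
Target frame: (25129/24) × (60000/1001) = 4832500/77 ≈ 62759.740 → 62760.
At 60 labels/s: frame 62760 → 00:17:26:00.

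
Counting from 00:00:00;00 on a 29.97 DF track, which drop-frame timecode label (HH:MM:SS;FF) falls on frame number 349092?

03:14:08;02

Each 10-minute DF block holds 10 × 60 × 30 − 9 × 2 = 17982 frames. 349092 ÷ 17982 → 19 full blocks, remainder 7434.
Within the partial block the first minute is 1800 frames and each further minute 1798, so 4 further minute boundaries passed. Total skipped labels = 18 × 19 + 2 × 4 = 350.
Non-drop label index = 349092 + 350 = 349442; at 30 labels/s that is 03:14:08:02, i.e. DF 03:14:08;02.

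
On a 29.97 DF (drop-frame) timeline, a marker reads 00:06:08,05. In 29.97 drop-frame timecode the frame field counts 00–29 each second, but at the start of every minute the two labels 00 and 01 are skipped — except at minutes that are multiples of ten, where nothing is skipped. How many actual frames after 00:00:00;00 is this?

11033

Complete 10-minute blocks: 0, each 17982 frames → 0.
Remaining 6 whole minutes in the current block: 1800 + 5 × 1798 = 10790 frames.
Within the current minute: 8 × 30 + 5 − 2 = 243 (labels ;00/;01 skipped at this minute). Total = 0 + 10790 + 243 = 11033.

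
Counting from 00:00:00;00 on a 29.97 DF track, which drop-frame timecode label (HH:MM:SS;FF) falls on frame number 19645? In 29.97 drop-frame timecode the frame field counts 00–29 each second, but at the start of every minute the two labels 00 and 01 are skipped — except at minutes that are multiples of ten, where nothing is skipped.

Each 10-minute DF block holds 10 × 60 × 30 − 9 × 2 = 17982 frames. 19645 ÷ 17982 → 1 full block, remainder 1663.
Within the partial block the first minute is 1800 frames and each further minute 1798, so 0 further minute boundaries passed. Total skipped labels = 18 × 1 + 2 × 0 = 18.
Non-drop label index = 19645 + 18 = 19663; at 30 labels/s that is 00:10:55:13, i.e. DF 00:10:55;13.

00:10:55;13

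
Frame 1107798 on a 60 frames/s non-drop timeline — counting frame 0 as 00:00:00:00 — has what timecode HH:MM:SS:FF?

1107798 ÷ 60 = 18463 full seconds, remainder 18 frames.
18463 s = 5 h 7 min 43 s.
Timecode: 05:07:43:18.

05:07:43:18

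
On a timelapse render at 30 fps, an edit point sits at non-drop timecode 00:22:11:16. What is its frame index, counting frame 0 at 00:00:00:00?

frame 39946

Total seconds to the label: (0 × 3600 + 22 × 60 + 11) = 1331.
Frame index = 1331 × 30 + 16 = 39946.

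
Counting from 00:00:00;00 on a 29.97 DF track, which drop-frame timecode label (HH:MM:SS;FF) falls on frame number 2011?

00:01:07;03

Each 10-minute DF block holds 10 × 60 × 30 − 9 × 2 = 17982 frames. 2011 ÷ 17982 → 0 full blocks, remainder 2011.
Within the partial block the first minute is 1800 frames and each further minute 1798, so 1 further minute boundary passed. Total skipped labels = 18 × 0 + 2 × 1 = 2.
Non-drop label index = 2011 + 2 = 2013; at 30 labels/s that is 00:01:07:03, i.e. DF 00:01:07;03.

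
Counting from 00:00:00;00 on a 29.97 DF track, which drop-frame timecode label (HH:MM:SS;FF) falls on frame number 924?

Ten DF minutes hold 17982 frames, so frame 924 lies in block 0 (frames 0–17981) with 924 frames into that block.
The block's first minute is 1800 frames and the rest 1798 each; 924 frames reaches minute 0, so 0 × 18 + 0 × 2 = 0 labels have been skipped so far.
Adding those back, label number 924 + 0 = 924 at 30 labels/s is 30 s + 24 f = 0 h 0 min 30 s frame 24, i.e. 00:00:30;24.

00:00:30;24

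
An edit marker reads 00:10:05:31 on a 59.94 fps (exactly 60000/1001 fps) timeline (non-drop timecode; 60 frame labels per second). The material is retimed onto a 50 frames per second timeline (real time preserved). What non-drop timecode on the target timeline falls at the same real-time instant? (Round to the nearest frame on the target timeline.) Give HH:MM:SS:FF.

Source frame index: (0×3600 + 10×60 + 5) × 60 + 31 = 36331.
Real time: 36331 / (60000/1001) = 36367331/60000 s.
Target frame: (36367331/60000) × (50) = 36367331/1200 ≈ 30306.109 → 30306.
At 50 labels/s: frame 30306 → 00:10:06:06.

00:10:06:06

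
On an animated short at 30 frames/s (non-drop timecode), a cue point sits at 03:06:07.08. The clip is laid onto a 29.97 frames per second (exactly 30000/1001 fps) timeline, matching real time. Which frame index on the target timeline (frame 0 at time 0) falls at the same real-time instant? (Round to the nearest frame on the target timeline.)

Source frame index: (3×3600 + 6×60 + 7) × 30 + 8 = 335018.
Real time: 335018 / (30) = 167509/15 s.
Target frame: (167509/15) × (30000/1001) = 335018000/1001 ≈ 334683.317 → 334683.

frame 334683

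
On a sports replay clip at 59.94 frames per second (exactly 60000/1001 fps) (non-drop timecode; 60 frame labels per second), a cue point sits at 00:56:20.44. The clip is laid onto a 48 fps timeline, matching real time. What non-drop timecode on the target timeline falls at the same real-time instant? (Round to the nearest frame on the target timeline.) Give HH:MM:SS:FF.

Source frame index: (0×3600 + 56×60 + 20) × 60 + 44 = 202844.
Real time: 202844 / (60000/1001) = 50761711/15000 s.
Target frame: (50761711/15000) × (48) = 101523422/625 ≈ 162437.475 → 162437.
At 48 labels/s: frame 162437 → 00:56:24:05.

00:56:24:05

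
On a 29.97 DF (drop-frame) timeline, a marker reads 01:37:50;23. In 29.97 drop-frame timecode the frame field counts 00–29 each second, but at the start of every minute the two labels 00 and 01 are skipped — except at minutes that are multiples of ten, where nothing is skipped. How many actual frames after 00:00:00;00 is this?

As if non-drop at 30 labels/s: (1 × 3600 + 37 × 60 + 50) × 30 + 23 = 176123.
Minute boundaries passed: 97; those not divisible by 10: 97 − 9 = 88; dropped labels = 2 × 88 = 176.
Actual frame index = 176123 − 176 = 175947.

175947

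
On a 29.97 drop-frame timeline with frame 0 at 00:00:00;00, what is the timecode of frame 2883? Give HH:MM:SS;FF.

Each 10-minute DF block holds 10 × 60 × 30 − 9 × 2 = 17982 frames. 2883 ÷ 17982 → 0 full blocks, remainder 2883.
Within the partial block the first minute is 1800 frames and each further minute 1798, so 1 further minute boundary passed. Total skipped labels = 18 × 0 + 2 × 1 = 2.
Non-drop label index = 2883 + 2 = 2885; at 30 labels/s that is 00:01:36:05, i.e. DF 00:01:36;05.

00:01:36;05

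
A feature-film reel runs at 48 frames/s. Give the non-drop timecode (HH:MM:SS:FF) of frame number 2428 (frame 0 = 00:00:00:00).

2428 ÷ 48 = 50 full seconds, remainder 28 frames.
50 s = 0 h 0 min 50 s.
Timecode: 00:00:50:28.

00:00:50:28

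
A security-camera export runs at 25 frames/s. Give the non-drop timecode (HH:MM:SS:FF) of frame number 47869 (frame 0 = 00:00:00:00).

47869 ÷ 25 = 1914 full seconds, remainder 19 frames.
1914 s = 0 h 31 min 54 s.
Timecode: 00:31:54:19.

00:31:54:19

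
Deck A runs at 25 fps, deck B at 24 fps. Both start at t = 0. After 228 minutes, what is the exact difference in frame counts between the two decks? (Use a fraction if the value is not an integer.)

13680 frames

228 min = 13680 s.
A emits 25 × 13680 = 342000 frames; B emits 24 × 13680 = 328320.
Difference = 13680 frames; B is behind A.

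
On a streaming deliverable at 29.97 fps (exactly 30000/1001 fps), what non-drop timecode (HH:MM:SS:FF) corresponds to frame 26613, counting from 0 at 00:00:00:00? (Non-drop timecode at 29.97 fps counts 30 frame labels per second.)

26613 ÷ 30 = 887 full seconds, remainder 3 frames.
887 s = 0 h 14 min 47 s.
Timecode: 00:14:47:03.

00:14:47:03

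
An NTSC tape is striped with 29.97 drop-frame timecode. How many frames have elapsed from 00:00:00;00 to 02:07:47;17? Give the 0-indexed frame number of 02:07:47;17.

Complete 10-minute blocks: 12, each 17982 frames → 215784.
Remaining 7 whole minutes in the current block: 1800 + 6 × 1798 = 12588 frames.
Within the current minute: 47 × 30 + 17 − 2 = 1425 (labels ;00/;01 skipped at this minute). Total = 215784 + 12588 + 1425 = 229797.

229797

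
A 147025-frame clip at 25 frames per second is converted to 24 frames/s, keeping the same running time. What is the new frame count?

Target frames = source frames × (target rate / source rate) = 147025 × (24)/(25) = 147025 × 24/25 = 141144.

141144 frames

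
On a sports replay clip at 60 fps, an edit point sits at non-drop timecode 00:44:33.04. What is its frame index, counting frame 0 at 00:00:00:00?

Total seconds to the label: (0 × 3600 + 44 × 60 + 33) = 2673.
Frame index = 2673 × 60 + 4 = 160384.

160384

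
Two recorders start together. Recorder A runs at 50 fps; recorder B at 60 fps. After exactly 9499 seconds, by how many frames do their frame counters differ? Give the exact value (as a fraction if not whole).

A emits 50 × 9499 = 474950 frames; B emits 60 × 9499 = 569940.
Difference = 94990 frames; B is ahead of A.

94990 frames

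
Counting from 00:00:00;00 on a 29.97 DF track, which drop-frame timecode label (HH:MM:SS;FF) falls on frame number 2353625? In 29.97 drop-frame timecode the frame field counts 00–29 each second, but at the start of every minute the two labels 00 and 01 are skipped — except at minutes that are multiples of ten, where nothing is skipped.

21:48:52;21

Ten DF minutes hold 17982 frames, so frame 2353625 lies in block 130 (frames 2337660–2355641) with 15965 frames into that block.
The block's first minute is 1800 frames and the rest 1798 each; 15965 frames reaches minute 8, so 130 × 18 + 8 × 2 = 2356 labels have been skipped so far.
Adding those back, label number 2353625 + 2356 = 2355981 at 30 labels/s is 78532 s + 21 f = 21 h 48 min 52 s frame 21, i.e. 21:48:52;21.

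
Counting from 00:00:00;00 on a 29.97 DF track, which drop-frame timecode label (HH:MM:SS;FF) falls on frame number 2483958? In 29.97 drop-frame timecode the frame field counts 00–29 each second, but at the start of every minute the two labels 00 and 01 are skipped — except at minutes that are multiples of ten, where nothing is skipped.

Ten DF minutes hold 17982 frames, so frame 2483958 lies in block 138 (frames 2481516–2499497) with 2442 frames into that block.
The block's first minute is 1800 frames and the rest 1798 each; 2442 frames reaches minute 1, so 138 × 18 + 1 × 2 = 2486 labels have been skipped so far.
Adding those back, label number 2483958 + 2486 = 2486444 at 30 labels/s is 82881 s + 14 f = 23 h 1 min 21 s frame 14, i.e. 23:01:21;14.

23:01:21;14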